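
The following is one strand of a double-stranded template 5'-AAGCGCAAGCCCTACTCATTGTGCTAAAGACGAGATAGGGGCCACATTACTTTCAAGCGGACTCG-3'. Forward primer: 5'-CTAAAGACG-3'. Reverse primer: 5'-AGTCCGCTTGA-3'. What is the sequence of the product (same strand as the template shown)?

5'-CTAAAGACGAGATAGGGGCCACATTACTTTCAAGCGGACT-3'

Scanning the template, CTAAAGACG occurs at positions 24–32; this primer anneals to the bottom strand there with its 3' end pointing downstream.
Taking the reverse complement of AGTCCGCTTGA gives TCAAGCGGACT, found at positions 53–63 on the template; the primer anneals here to the top strand with its 3' end pointing upstream.
The product is the template from position 24 through 63 (40 bp).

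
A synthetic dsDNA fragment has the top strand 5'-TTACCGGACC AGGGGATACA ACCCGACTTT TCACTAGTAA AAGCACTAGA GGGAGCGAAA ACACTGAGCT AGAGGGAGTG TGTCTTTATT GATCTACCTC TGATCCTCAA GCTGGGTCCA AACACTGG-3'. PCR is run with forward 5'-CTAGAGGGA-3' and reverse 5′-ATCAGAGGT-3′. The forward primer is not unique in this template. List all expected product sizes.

59 bp, 36 bp

The forward primer CTAGAGGGA matches the top strand at positions 46–54, 69–77.
The reverse primer's reverse complement is ACCTCTGAT, matching at positions 96–104.
Each forward site pairs with the reverse site to give a product ending at position 104: sizes 59, 36 bp.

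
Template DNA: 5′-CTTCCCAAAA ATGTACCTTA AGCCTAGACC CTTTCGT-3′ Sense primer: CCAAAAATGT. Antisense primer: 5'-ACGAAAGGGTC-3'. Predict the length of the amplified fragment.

The forward primer matches the template at positions 5–14.
Taking the reverse complement of ACGAAAGGGTC gives GACCCTTTCGT, found at positions 27–37 on the template; the primer anneals here to the top strand with its 3' end pointing upstream.
Amplicon spans positions 5–37: 33 bp.

33 bp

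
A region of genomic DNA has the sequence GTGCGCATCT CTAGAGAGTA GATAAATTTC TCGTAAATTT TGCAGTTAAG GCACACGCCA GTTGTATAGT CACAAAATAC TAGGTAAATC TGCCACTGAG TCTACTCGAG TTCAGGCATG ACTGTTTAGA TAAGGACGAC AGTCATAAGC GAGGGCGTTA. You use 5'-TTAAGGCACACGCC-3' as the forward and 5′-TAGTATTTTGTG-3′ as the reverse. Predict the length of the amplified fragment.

37 bp

Forward primer TTAAGGCACACGCC is found on the top strand at positions 46–59.
Reverse complement of the reverse primer: CACAAAATACTA. This occurs on the top strand at positions 71–82.
Product length = (reverse-primer end) − (forward-primer start) + 1 = 82 − 46 + 1 = 37 bp.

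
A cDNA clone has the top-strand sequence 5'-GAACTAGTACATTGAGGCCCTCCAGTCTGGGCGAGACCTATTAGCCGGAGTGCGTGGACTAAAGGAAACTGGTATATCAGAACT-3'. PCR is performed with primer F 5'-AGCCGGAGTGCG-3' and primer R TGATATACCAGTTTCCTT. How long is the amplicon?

Scanning the template, AGCCGGAGTGCG occurs at positions 43–54; this primer anneals to the bottom strand there with its 3' end pointing downstream.
Taking the reverse complement of TGATATACCAGTTTCCTT gives AAGGAAACTGGTATATCA, found at positions 62–79 on the template; the primer anneals here to the top strand with its 3' end pointing upstream.
The product runs from position 43 to position 79, so its length is 79 − 43 + 1 = 37 bp.

37 bp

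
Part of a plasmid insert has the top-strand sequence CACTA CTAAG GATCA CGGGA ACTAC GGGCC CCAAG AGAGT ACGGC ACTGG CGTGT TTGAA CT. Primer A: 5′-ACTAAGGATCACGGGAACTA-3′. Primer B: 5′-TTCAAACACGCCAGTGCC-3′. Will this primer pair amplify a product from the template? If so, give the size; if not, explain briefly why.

Primer A (ACTAAGGATCACGGGAACTA) matches the top strand at positions 5–24; it acts as a forward primer.
Primer B's reverse complement is GGCACTGGCGTGTTTGAA, matching the top strand at positions 43–60; it acts as a reverse primer.
The 3' ends face each other across positions 5–60, giving a 56 bp product.

Yes — a 56 bp product.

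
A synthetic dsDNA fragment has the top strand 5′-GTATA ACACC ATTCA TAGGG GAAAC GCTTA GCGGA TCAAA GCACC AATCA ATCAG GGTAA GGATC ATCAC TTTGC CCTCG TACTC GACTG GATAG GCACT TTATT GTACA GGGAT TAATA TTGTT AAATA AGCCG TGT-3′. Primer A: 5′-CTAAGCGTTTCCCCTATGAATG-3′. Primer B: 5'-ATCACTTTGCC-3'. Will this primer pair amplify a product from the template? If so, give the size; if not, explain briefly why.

Primer A (CTAAGCGTTTCCCCTATGAATG) has reverse complement CATTCATAGGGGAAACGCTTAG, which matches the top strand at positions 10–31; primer A anneals to the top strand there with its 3' end pointing upstream toward position 10.
Primer B (ATCACTTTGCC) matches the top strand directly at positions 66–76; it anneals to the bottom strand with its 3' end pointing downstream toward position 76.
The 3' ends diverge (primer A extends toward position 1, primer B toward position 138), so the primers never converge on a shared product.

No product — the primers' 3' ends point away from each other.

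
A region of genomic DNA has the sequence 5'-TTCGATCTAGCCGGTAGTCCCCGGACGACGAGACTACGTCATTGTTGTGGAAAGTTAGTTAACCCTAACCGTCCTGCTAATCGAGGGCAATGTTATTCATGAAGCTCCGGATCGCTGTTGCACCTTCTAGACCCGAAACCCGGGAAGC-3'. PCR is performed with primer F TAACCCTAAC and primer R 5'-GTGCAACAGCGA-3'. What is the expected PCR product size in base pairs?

The forward primer matches the template at positions 60–69.
Reverse complement of the reverse primer: TCGCTGTTGCAC. This occurs on the top strand at positions 112–123.
Amplicon spans positions 60–123: 64 bp.

64 bp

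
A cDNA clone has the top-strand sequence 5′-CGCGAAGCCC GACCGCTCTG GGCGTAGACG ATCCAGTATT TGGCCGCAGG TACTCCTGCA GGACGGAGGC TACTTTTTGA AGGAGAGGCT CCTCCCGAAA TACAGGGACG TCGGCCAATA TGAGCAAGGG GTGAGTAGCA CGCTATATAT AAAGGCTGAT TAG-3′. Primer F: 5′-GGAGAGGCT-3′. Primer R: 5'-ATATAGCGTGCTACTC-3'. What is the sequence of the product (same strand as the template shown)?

5'-GGAGAGGCTCCTCCCGAAATACAGGGACGTCGGCCAATATGAGCAAGGGGTGAGTAGCACGCTATAT-3'

The forward primer matches the template at positions 82–90.
The reverse primer's reverse complement is GAGTAGCACGCTATAT, which matches the template at positions 133–148.
The product is the template from position 82 through 148 (67 bp).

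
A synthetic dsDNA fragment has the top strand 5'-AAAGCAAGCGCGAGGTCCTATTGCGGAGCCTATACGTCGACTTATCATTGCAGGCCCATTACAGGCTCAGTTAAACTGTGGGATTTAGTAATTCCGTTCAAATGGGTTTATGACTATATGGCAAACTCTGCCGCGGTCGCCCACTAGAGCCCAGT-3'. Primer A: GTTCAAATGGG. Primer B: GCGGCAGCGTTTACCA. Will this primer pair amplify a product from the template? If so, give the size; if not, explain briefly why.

Primer B (GCGGCAGCGTTTACCA) does not match the top strand, and its reverse complement TGGTAAACGCTGCCGC does not match either.
With no annealing site for primer B, no amplification occurs.

No product — primer B has no binding site in the template.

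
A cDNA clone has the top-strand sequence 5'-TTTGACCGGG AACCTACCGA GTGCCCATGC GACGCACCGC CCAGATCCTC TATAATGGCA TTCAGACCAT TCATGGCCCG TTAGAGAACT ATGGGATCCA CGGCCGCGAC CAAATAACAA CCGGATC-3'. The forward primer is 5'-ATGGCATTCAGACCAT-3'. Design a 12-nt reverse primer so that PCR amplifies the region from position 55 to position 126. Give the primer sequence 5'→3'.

The product's 3' end on the top strand is position 126.
The reverse primer anneals to the top strand over positions 115–126, i.e. to TAACAACCGGAT.
Its sequence written 5'→3' is the reverse complement: ATCCGGTTGTTA.

5'-ATCCGGTTGTTA-3'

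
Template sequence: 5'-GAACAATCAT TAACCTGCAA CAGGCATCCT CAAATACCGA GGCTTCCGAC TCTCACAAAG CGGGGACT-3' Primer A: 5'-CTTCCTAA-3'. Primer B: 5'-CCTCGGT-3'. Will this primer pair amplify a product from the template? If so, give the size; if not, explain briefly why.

Primer A (CTTCCTAA) does not match the top strand, and its reverse complement TTAGGAAG does not match either.
With no annealing site for primer A, no amplification occurs.

No product — primer A has no binding site in the template.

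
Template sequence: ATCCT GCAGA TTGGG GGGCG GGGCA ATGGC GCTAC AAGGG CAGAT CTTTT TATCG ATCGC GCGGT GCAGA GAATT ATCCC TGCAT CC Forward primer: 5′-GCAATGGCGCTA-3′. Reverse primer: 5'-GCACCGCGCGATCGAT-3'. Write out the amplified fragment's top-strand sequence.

5'-GCAATGGCGCTACAAGGGCAGATCTTTTTATCGATCGCGCGGTGC-3'

The forward primer matches the template at positions 23–34.
Reverse complement of the reverse primer: ATCGATCGCGCGGTGC. This occurs on the top strand at positions 52–67.
The product is the template from position 23 through 67 (45 bp).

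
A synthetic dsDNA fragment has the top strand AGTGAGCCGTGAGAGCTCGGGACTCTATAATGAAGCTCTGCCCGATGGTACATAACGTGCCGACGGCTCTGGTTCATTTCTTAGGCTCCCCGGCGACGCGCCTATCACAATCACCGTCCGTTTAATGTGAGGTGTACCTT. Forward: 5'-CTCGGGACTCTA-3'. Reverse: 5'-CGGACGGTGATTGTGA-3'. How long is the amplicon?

105 bp

Scanning the template, CTCGGGACTCTA occurs at positions 16–27; this primer anneals to the bottom strand there with its 3' end pointing downstream.
Taking the reverse complement of CGGACGGTGATTGTGA gives TCACAATCACCGTCCG, found at positions 105–120 on the template; the primer anneals here to the top strand with its 3' end pointing upstream.
Amplicon spans positions 16–120: 105 bp.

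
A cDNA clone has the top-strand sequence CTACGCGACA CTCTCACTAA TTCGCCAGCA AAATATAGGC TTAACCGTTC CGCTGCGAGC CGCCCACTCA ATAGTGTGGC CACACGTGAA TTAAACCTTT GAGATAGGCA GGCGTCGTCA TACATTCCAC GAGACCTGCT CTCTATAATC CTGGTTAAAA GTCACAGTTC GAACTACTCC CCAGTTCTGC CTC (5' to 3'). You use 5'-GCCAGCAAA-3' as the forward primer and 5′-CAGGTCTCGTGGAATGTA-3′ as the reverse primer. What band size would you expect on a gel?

115 bp

Forward primer GCCAGCAAA is found on the top strand at positions 24–32.
The reverse primer's reverse complement is TACATTCCACGAGACCTG, which matches the template at positions 121–138.
Amplicon spans positions 24–138: 115 bp.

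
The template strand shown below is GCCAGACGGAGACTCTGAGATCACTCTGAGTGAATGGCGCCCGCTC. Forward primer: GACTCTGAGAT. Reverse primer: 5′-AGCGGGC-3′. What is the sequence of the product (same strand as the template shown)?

Scanning the template, GACTCTGAGAT occurs at positions 11–21; this primer anneals to the bottom strand there with its 3' end pointing downstream.
The reverse primer's reverse complement is GCCCGCT, which matches the template at positions 39–45.
The product is the template from position 11 through 45 (35 bp).

5'-GACTCTGAGATCACTCTGAGTGAATGGCGCCCGCT-3'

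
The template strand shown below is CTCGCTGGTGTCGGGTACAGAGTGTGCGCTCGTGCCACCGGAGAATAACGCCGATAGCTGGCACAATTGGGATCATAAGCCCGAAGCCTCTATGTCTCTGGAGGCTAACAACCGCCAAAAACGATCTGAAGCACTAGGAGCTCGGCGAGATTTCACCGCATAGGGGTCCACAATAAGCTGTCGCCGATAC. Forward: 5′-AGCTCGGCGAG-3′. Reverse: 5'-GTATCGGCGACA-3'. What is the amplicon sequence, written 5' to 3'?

Forward primer AGCTCGGCGAG is found on the top strand at positions 139–149.
The reverse primer's reverse complement is TGTCGCCGATAC, which matches the template at positions 179–190.
The product is the template from position 139 through 190 (52 bp).

5'-AGCTCGGCGAGATTTCACCGCATAGGGGTCCACAATAAGCTGTCGCCGATAC-3'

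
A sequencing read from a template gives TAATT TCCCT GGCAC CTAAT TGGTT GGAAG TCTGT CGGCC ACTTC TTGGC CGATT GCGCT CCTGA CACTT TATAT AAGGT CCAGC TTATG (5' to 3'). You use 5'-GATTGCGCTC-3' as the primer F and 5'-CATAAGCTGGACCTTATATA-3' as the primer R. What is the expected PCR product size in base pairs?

Forward primer GATTGCGCTC is found on the top strand at positions 52–61.
Taking the reverse complement of CATAAGCTGGACCTTATATA gives TATATAAGGTCCAGCTTATG, found at positions 71–90 on the template; the primer anneals here to the top strand with its 3' end pointing upstream.
Product length = (reverse-primer end) − (forward-primer start) + 1 = 90 − 52 + 1 = 39 bp.

39 bp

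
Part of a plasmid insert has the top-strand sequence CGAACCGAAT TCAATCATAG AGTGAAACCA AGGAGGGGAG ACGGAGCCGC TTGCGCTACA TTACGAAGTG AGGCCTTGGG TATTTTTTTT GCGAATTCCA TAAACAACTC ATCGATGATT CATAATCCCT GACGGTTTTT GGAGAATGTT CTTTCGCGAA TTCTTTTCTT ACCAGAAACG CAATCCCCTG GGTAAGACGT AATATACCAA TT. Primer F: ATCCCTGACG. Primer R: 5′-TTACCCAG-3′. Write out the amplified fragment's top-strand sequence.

Forward primer ATCCCTGACG is found on the top strand at positions 125–134.
Taking the reverse complement of TTACCCAG gives CTGGGTAA, found at positions 188–195 on the template; the primer anneals here to the top strand with its 3' end pointing upstream.
The product is the template from position 125 through 195 (71 bp).

5'-ATCCCTGACGGTTTTTGGAGAATGTTCTTTCGCGAATTCTTTTCTTACCAGAAACGCAATCCCCTGGGTAA-3'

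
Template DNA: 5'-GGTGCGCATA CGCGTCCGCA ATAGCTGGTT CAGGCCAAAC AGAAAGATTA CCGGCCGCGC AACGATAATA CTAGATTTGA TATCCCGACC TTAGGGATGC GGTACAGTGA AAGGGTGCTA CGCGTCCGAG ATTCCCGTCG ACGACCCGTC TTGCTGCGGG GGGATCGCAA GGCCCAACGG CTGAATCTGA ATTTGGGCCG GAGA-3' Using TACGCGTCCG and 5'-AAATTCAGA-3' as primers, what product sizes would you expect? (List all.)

The forward primer TACGCGTCCG matches the top strand at positions 9–18, 119–128.
The reverse primer's reverse complement is TCTGAATTT, matching at positions 186–194.
Each forward site pairs with the reverse site to give a product ending at position 194: sizes 186, 76 bp.

186 bp, 76 bp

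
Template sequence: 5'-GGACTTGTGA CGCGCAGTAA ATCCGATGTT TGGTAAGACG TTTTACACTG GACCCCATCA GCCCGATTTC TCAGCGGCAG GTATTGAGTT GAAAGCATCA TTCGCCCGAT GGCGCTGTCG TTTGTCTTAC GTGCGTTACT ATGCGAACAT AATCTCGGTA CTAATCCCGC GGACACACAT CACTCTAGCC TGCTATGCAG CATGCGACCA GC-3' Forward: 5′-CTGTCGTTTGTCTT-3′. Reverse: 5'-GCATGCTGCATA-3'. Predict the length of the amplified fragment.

Forward primer CTGTCGTTTGTCTT is found on the top strand at positions 115–128.
The reverse primer's reverse complement is TATGCAGCATGC, which matches the template at positions 194–205.
The product runs from position 115 to position 205, so its length is 205 − 115 + 1 = 91 bp.

91 bp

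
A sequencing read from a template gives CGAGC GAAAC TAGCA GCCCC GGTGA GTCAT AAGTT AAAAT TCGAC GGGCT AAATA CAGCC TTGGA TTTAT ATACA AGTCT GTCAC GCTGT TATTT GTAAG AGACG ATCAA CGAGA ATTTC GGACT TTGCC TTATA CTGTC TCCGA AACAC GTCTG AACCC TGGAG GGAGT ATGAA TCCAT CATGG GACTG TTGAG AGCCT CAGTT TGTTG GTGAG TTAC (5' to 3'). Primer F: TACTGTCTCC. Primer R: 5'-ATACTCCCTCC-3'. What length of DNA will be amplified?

39 bp

The forward primer matches the template at positions 134–143.
Taking the reverse complement of ATACTCCCTCC gives GGAGGGAGTAT, found at positions 162–172 on the template; the primer anneals here to the top strand with its 3' end pointing upstream.
Amplicon spans positions 134–172: 39 bp.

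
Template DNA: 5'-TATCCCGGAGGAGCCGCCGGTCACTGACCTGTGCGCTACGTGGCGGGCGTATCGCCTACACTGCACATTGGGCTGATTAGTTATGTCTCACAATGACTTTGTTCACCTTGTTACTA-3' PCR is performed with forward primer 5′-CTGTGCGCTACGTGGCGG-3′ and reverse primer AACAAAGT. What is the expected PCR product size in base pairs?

75 bp

The forward primer matches the template at positions 29–46.
Reverse complement of the reverse primer: ACTTTGTT. This occurs on the top strand at positions 96–103.
The product runs from position 29 to position 103, so its length is 103 − 29 + 1 = 75 bp.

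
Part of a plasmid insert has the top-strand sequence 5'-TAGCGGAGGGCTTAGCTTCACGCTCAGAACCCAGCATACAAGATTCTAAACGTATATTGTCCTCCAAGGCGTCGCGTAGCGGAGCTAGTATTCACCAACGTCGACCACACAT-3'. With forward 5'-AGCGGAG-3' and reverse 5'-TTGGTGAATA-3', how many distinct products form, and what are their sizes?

The forward primer AGCGGAG matches the top strand at positions 2–8, 78–84.
The reverse primer's reverse complement is TATTCACCAA, matching at positions 89–98.
Each forward site pairs with the reverse site to give a product ending at position 98: sizes 97, 21 bp.

Two products: 97 bp, 21 bp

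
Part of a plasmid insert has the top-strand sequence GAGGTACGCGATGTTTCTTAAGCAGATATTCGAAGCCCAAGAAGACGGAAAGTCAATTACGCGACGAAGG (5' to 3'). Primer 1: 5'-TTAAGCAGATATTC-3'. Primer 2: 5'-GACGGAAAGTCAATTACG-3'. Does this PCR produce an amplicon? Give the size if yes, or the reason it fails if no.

No product — both primers anneal to the same strand and extend in the same direction.

Primer 1 (TTAAGCAGATATTC) matches the top strand at positions 18–31 (3' end points downstream).
Primer 2 (GACGGAAAGTCAATTACG) also matches the top strand directly, at positions 44–61 — its reverse complement CGTAATTGACTTTCCGTC is not present.
Both primers anneal to the bottom strand with 3' ends pointing the same way, so neither can prime synthesis back toward the other.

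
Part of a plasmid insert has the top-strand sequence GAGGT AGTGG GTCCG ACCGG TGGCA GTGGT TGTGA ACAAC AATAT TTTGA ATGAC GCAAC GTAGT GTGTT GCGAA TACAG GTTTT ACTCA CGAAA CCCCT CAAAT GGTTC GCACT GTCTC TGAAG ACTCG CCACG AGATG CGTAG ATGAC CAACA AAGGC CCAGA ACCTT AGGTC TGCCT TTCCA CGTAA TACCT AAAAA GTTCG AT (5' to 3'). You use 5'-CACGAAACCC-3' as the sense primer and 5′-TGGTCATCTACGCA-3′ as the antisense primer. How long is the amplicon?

The forward primer matches the template at positions 89–98.
Reverse complement of the reverse primer: TGCGTAGATGACCA. This occurs on the top strand at positions 139–152.
Product length = (reverse-primer end) − (forward-primer start) + 1 = 152 − 89 + 1 = 64 bp.

64 bp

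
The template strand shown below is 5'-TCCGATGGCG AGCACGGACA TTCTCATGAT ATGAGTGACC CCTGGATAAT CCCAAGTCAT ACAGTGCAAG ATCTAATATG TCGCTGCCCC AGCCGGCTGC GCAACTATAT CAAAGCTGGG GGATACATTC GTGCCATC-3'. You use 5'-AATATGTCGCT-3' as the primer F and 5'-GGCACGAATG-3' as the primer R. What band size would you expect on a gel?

Forward primer AATATGTCGCT is found on the top strand at positions 75–85.
The reverse primer's reverse complement is CATTCGTGCC, which matches the template at positions 126–135.
The product runs from position 75 to position 135, so its length is 135 − 75 + 1 = 61 bp.

61 bp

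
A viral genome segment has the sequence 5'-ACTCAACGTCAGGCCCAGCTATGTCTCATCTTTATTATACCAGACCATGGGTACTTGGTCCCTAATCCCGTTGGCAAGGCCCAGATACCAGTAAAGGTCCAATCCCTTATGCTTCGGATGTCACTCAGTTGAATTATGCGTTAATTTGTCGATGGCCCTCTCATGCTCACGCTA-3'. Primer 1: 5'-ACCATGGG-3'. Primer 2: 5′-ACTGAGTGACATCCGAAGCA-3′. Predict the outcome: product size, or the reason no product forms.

Primer 1 (ACCATGGG) matches the top strand at positions 44–51; it acts as a forward primer.
Primer 2's reverse complement is TGCTTCGGATGTCACTCAGT, matching the top strand at positions 110–129; it acts as a reverse primer.
The 3' ends face each other across positions 44–129, giving an 86 bp product.

Yes — an 86 bp product.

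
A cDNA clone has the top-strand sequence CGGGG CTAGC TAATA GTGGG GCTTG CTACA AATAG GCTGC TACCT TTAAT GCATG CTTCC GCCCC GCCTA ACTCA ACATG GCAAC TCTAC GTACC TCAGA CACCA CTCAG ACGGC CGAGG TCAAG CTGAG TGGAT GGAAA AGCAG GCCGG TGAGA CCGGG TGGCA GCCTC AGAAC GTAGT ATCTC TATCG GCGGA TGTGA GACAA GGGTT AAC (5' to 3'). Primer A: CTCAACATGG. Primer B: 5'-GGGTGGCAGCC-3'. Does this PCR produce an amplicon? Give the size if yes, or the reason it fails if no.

Primer A (CTCAACATGG) matches the top strand at positions 72–81 (3' end points downstream).
Primer B (GGGTGGCAGCC) also matches the top strand directly, at positions 158–168 — its reverse complement GGCTGCCACCC is not present.
Both primers anneal to the bottom strand with 3' ends pointing the same way, so neither can prime synthesis back toward the other.

No product — both primers anneal to the same strand and extend in the same direction.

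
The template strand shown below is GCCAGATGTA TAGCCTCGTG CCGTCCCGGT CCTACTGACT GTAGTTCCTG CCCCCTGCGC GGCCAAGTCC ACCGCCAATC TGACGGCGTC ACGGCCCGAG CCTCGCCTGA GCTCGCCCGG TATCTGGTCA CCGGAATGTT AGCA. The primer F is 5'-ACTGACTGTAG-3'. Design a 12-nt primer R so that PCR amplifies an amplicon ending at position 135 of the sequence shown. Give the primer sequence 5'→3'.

The forward primer binds at positions 34–44; the product's 3' end on the top strand is position 135.
The reverse primer anneals to the top strand over positions 124–135, i.e. to CTGGTCACCGGA.
Its sequence written 5'→3' is the reverse complement: TCCGGTGACCAG.

5'-TCCGGTGACCAG-3'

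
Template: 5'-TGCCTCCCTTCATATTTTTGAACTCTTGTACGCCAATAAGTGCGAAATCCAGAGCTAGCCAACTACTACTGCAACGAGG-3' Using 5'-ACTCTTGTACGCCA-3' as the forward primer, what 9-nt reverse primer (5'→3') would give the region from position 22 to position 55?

5'-GCTCTGGAT-3'

The product's 3' end on the top strand is position 55.
The reverse primer anneals to the top strand over positions 47–55, i.e. to ATCCAGAGC.
Its sequence written 5'→3' is the reverse complement: GCTCTGGAT.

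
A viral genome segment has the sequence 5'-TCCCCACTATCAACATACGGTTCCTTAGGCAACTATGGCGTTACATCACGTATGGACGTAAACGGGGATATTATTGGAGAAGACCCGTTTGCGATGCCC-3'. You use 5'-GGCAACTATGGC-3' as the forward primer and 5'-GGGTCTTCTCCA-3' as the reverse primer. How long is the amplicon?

59 bp

Scanning the template, GGCAACTATGGC occurs at positions 28–39; this primer anneals to the bottom strand there with its 3' end pointing downstream.
Reverse complement of the reverse primer: TGGAGAAGACCC. This occurs on the top strand at positions 75–86.
Product length = (reverse-primer end) − (forward-primer start) + 1 = 86 − 28 + 1 = 59 bp.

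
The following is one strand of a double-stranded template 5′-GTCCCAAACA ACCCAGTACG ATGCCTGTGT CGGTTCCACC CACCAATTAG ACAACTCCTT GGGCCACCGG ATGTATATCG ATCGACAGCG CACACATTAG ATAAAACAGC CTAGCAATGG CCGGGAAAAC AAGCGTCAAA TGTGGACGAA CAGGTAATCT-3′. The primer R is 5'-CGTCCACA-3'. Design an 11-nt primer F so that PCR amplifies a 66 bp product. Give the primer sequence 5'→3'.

The reverse primer's reverse complement TGTGGACG matches the template at positions 141–148, so the product ends at position 148.
A 66 bp product then starts at position 148 − 66 + 1 = 83.
The forward primer is identical to the top strand there: CGACAGCGCAC.

5'-CGACAGCGCAC-3'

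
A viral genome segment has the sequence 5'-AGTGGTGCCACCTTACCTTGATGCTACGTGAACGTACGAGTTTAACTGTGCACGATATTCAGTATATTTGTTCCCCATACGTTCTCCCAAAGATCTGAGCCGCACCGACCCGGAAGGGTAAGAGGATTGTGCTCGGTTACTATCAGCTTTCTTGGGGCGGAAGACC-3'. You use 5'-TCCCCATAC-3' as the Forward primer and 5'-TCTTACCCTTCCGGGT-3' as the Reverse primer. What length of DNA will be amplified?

Scanning the template, TCCCCATAC occurs at positions 72–80; this primer anneals to the bottom strand there with its 3' end pointing downstream.
The reverse primer's reverse complement is ACCCGGAAGGGTAAGA, which matches the template at positions 108–123.
Product length = (reverse-primer end) − (forward-primer start) + 1 = 123 − 72 + 1 = 52 bp.

52 bp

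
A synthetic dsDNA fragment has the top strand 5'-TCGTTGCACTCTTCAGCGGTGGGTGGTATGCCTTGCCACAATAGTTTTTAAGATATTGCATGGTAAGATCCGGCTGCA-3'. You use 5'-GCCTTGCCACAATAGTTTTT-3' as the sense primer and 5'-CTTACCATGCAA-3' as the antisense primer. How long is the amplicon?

Forward primer GCCTTGCCACAATAGTTTTT is found on the top strand at positions 30–49.
Taking the reverse complement of CTTACCATGCAA gives TTGCATGGTAAG, found at positions 56–67 on the template; the primer anneals here to the top strand with its 3' end pointing upstream.
Product length = (reverse-primer end) − (forward-primer start) + 1 = 67 − 30 + 1 = 38 bp.

38 bp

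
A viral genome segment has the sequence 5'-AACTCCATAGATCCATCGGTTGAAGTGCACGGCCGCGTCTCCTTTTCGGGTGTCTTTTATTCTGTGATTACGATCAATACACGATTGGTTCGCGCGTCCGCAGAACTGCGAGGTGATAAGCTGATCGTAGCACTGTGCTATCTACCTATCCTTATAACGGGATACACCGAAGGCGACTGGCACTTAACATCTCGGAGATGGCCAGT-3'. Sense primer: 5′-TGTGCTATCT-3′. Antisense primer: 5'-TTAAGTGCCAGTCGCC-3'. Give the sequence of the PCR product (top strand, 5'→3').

5'-TGTGCTATCTACCTATCCTTATAACGGGATACACCGAAGGCGACTGGCACTTAA-3'

Forward primer TGTGCTATCT is found on the top strand at positions 134–143.
Taking the reverse complement of TTAAGTGCCAGTCGCC gives GGCGACTGGCACTTAA, found at positions 172–187 on the template; the primer anneals here to the top strand with its 3' end pointing upstream.
The product is the template from position 134 through 187 (54 bp).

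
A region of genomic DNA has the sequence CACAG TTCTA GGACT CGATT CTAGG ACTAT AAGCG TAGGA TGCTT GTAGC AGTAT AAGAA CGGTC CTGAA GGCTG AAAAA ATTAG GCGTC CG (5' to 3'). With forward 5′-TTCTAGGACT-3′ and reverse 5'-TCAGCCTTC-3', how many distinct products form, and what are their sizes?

Two products: 71 bp, 58 bp

The forward primer TTCTAGGACT matches the top strand at positions 6–15, 19–28.
The reverse primer's reverse complement is GAAGGCTGA, matching at positions 68–76.
Each forward site pairs with the reverse site to give a product ending at position 76: sizes 71, 58 bp.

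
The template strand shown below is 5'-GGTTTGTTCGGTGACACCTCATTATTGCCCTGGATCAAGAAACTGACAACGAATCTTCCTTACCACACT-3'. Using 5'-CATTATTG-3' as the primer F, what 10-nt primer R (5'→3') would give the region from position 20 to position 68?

The product's 3' end on the top strand is position 68.
The reverse primer anneals to the top strand over positions 59–68, i.e. to CTTACCACAC.
Its sequence written 5'→3' is the reverse complement: GTGTGGTAAG.

5'-GTGTGGTAAG-3'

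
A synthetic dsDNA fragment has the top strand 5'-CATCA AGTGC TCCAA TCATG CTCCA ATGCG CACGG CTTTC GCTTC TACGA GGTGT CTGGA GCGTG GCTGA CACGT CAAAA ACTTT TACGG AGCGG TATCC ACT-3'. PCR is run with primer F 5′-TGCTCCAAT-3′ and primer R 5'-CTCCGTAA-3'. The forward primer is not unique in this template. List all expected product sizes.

85 bp, 74 bp

The forward primer TGCTCCAAT matches the top strand at positions 8–16, 19–27.
The reverse primer's reverse complement is TTACGGAG, matching at positions 85–92.
Each forward site pairs with the reverse site to give a product ending at position 92: sizes 85, 74 bp.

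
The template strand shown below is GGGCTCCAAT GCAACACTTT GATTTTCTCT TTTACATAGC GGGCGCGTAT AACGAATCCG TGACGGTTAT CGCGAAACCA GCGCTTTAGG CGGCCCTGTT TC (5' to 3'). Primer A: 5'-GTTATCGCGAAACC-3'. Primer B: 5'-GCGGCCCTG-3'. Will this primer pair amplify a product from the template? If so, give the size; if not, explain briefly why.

No product — both primers anneal to the same strand and extend in the same direction.

Primer A (GTTATCGCGAAACC) matches the top strand at positions 66–79 (3' end points downstream).
Primer B (GCGGCCCTG) also matches the top strand directly, at positions 90–98 — its reverse complement CAGGGCCGC is not present.
Both primers anneal to the bottom strand with 3' ends pointing the same way, so neither can prime synthesis back toward the other.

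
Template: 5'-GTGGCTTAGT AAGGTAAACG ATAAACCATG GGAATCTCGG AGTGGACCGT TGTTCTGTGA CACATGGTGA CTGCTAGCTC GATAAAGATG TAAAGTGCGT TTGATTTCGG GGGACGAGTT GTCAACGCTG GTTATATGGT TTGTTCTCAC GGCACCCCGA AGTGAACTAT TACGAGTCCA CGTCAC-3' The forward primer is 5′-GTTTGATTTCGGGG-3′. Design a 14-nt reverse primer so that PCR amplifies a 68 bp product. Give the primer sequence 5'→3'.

5'-TTCACTTCGGGGTG-3'

The forward primer binds at positions 99–112, so a 68 bp product ends at position 99 + 68 − 1 = 166.
The reverse primer anneals to the top strand over positions 153–166, i.e. to CACCCCGAAGTGAA.
Its sequence written 5'→3' is the reverse complement: TTCACTTCGGGGTG.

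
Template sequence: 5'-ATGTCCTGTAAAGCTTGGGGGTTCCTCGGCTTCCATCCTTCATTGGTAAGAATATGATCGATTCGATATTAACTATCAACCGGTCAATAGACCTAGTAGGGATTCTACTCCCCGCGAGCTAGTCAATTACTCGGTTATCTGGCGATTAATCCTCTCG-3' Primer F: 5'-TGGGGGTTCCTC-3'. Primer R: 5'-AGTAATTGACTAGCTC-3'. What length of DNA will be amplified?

116 bp

Forward primer TGGGGGTTCCTC is found on the top strand at positions 16–27.
Reverse complement of the reverse primer: GAGCTAGTCAATTACT. This occurs on the top strand at positions 116–131.
The product runs from position 16 to position 131, so its length is 131 − 16 + 1 = 116 bp.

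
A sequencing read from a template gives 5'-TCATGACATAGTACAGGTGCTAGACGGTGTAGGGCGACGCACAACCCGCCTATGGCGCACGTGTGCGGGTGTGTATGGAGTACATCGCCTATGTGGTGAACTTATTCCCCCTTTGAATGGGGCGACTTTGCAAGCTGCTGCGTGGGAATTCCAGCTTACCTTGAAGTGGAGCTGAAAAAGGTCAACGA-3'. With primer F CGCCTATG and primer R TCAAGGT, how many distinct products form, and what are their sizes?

The forward primer CGCCTATG matches the top strand at positions 47–54, 86–93.
The reverse primer's reverse complement is ACCTTGA, matching at positions 158–164.
Each forward site pairs with the reverse site to give a product ending at position 164: sizes 118, 79 bp.

Two products: 118 bp, 79 bp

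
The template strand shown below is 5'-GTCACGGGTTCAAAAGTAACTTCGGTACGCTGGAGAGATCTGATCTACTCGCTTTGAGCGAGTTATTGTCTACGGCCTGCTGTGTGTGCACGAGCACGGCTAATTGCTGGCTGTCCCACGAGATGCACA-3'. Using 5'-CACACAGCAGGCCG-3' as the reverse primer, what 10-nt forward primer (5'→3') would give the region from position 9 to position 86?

5'-TTCAAAAGTA-3'

The reverse primer's reverse complement CGGCCTGCTGTGTG matches the template at positions 73–86; the product starts at position 9.
The forward primer is identical to the top strand over positions 9–18: TTCAAAAGTA.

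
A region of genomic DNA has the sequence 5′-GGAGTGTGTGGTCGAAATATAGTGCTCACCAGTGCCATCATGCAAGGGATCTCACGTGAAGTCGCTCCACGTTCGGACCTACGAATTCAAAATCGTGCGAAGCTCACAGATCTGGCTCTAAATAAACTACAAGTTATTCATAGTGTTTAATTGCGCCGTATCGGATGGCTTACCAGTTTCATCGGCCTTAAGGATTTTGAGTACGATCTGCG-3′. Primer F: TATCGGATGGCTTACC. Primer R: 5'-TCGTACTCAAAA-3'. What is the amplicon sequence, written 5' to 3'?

Scanning the template, TATCGGATGGCTTACC occurs at positions 159–174; this primer anneals to the bottom strand there with its 3' end pointing downstream.
Taking the reverse complement of TCGTACTCAAAA gives TTTTGAGTACGA, found at positions 195–206 on the template; the primer anneals here to the top strand with its 3' end pointing upstream.
The product is the template from position 159 through 206 (48 bp).

5'-TATCGGATGGCTTACCAGTTTCATCGGCCTTAAGGATTTTGAGTACGA-3'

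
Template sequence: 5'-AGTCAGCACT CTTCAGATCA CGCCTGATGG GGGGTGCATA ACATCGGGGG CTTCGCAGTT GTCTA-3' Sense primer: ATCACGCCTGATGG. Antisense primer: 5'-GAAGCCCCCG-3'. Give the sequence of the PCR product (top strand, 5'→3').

The forward primer matches the template at positions 17–30.
Reverse complement of the reverse primer: CGGGGGCTTC. This occurs on the top strand at positions 45–54.
The product is the template from position 17 through 54 (38 bp).

5'-ATCACGCCTGATGGGGGGTGCATAACATCGGGGGCTTC-3'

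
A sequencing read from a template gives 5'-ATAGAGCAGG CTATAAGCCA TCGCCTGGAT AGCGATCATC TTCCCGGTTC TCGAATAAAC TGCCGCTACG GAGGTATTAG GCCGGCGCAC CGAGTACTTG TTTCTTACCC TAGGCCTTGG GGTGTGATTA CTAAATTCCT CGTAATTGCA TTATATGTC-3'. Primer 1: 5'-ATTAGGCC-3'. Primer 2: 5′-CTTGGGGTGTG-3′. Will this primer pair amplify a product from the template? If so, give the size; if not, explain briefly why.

No product — both primers anneal to the same strand and extend in the same direction.

Primer 1 (ATTAGGCC) matches the top strand at positions 76–83 (3' end points downstream).
Primer 2 (CTTGGGGTGTG) also matches the top strand directly, at positions 116–126 — its reverse complement CACACCCCAAG is not present.
Both primers anneal to the bottom strand with 3' ends pointing the same way, so neither can prime synthesis back toward the other.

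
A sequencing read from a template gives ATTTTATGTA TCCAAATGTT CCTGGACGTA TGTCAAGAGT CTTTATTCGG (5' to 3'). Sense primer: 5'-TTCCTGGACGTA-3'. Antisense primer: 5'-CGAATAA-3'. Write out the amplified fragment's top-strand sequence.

Forward primer TTCCTGGACGTA is found on the top strand at positions 19–30.
Taking the reverse complement of CGAATAA gives TTATTCG, found at positions 43–49 on the template; the primer anneals here to the top strand with its 3' end pointing upstream.
The product is the template from position 19 through 49 (31 bp).

5'-TTCCTGGACGTATGTCAAGAGTCTTTATTCG-3'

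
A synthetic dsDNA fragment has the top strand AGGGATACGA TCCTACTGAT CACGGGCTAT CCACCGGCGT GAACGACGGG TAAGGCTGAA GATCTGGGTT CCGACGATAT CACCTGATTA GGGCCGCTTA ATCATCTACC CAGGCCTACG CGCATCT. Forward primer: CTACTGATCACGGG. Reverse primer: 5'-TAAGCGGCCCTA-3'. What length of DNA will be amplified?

The forward primer matches the template at positions 13–26.
Reverse complement of the reverse primer: TAGGGCCGCTTA. This occurs on the top strand at positions 89–100.
Amplicon spans positions 13–100: 88 bp.

88 bp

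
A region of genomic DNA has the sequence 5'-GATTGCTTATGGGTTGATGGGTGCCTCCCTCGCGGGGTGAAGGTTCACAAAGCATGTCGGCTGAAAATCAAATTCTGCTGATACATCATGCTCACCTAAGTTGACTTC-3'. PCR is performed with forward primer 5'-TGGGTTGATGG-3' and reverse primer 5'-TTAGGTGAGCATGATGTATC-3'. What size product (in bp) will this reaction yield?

90 bp

Forward primer TGGGTTGATGG is found on the top strand at positions 10–20.
Taking the reverse complement of TTAGGTGAGCATGATGTATC gives GATACATCATGCTCACCTAA, found at positions 80–99 on the template; the primer anneals here to the top strand with its 3' end pointing upstream.
The product runs from position 10 to position 99, so its length is 99 − 10 + 1 = 90 bp.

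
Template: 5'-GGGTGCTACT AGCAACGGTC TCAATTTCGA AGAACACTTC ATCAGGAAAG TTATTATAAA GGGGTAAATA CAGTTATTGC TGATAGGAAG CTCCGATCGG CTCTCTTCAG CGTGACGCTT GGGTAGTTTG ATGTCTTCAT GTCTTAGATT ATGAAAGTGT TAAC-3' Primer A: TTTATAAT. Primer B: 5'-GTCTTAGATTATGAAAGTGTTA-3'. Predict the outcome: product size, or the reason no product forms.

Primer A (TTTATAAT) has reverse complement ATTATAAA, which matches the top strand at positions 53–60; primer A anneals to the top strand there with its 3' end pointing upstream toward position 53.
Primer B (GTCTTAGATTATGAAAGTGTTA) matches the top strand directly at positions 141–162; it anneals to the bottom strand with its 3' end pointing downstream toward position 162.
The 3' ends diverge (primer A extends toward position 1, primer B toward position 164), so the primers never converge on a shared product.

No product — the primers' 3' ends point away from each other.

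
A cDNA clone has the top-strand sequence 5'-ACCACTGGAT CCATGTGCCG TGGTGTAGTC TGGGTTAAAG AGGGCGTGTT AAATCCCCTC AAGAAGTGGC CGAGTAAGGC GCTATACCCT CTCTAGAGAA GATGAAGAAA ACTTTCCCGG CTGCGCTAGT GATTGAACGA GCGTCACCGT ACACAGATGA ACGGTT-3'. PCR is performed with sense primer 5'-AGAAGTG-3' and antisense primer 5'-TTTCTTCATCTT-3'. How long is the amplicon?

49 bp

The forward primer matches the template at positions 62–68.
Reverse complement of the reverse primer: AAGATGAAGAAA. This occurs on the top strand at positions 99–110.
Product length = (reverse-primer end) − (forward-primer start) + 1 = 110 − 62 + 1 = 49 bp.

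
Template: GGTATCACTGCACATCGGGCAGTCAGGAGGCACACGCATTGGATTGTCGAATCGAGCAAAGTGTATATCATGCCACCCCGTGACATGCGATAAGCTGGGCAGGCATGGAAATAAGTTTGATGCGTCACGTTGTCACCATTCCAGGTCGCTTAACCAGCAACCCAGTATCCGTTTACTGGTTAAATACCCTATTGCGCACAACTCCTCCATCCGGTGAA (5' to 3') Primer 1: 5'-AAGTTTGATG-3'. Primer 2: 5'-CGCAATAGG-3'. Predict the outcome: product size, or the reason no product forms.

Yes — an 84 bp product.

Primer 1 (AAGTTTGATG) matches the top strand at positions 113–122; it acts as a forward primer.
Primer 2's reverse complement is CCTATTGCG, matching the top strand at positions 188–196; it acts as a reverse primer.
The 3' ends face each other across positions 113–196, giving an 84 bp product.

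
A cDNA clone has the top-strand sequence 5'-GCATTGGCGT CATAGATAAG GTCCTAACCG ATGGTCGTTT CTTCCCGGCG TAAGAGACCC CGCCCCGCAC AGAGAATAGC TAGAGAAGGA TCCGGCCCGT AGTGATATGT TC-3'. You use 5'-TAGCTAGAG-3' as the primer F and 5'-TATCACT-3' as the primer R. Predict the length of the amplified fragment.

31 bp

The forward primer matches the template at positions 77–85.
Reverse complement of the reverse primer: AGTGATA. This occurs on the top strand at positions 101–107.
The product runs from position 77 to position 107, so its length is 107 − 77 + 1 = 31 bp.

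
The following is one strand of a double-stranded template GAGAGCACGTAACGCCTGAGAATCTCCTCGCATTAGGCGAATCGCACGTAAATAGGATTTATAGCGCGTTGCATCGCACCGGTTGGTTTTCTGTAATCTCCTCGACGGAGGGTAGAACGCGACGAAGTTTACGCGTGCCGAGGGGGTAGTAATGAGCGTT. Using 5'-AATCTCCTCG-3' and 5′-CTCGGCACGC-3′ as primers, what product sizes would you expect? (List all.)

The forward primer AATCTCCTCG matches the top strand at positions 21–30, 95–104.
The reverse primer's reverse complement is GCGTGCCGAG, matching at positions 133–142.
Each forward site pairs with the reverse site to give a product ending at position 142: sizes 122, 48 bp.

122 bp, 48 bp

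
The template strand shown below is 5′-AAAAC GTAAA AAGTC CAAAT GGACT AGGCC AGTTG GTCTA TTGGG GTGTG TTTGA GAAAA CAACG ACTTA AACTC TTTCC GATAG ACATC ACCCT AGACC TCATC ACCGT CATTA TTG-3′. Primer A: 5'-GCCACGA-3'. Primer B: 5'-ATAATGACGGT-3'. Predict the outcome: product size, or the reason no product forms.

Primer A (GCCACGA) does not match the top strand, and its reverse complement TCGTGGC does not match either.
With no annealing site for primer A, no amplification occurs.

No product — primer A has no binding site in the template.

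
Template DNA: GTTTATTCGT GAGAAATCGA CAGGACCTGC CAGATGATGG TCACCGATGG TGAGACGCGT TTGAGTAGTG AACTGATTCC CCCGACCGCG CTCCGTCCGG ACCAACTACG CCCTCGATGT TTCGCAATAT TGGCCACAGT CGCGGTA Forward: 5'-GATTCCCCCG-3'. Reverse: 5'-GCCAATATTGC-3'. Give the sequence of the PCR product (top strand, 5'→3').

5'-GATTCCCCCGACCGCGCTCCGTCCGGACCAACTACGCCCTCGATGTTTCGCAATATTGGC-3'

Scanning the template, GATTCCCCCG occurs at positions 75–84; this primer anneals to the bottom strand there with its 3' end pointing downstream.
The reverse primer's reverse complement is GCAATATTGGC, which matches the template at positions 124–134.
The product is the template from position 75 through 134 (60 bp).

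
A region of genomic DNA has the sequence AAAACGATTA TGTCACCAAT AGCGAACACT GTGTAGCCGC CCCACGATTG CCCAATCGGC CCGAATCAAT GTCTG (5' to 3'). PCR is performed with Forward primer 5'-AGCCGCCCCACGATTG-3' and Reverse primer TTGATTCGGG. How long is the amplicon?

Forward primer AGCCGCCCCACGATTG is found on the top strand at positions 35–50.
Reverse complement of the reverse primer: CCCGAATCAA. This occurs on the top strand at positions 60–69.
The product runs from position 35 to position 69, so its length is 69 − 35 + 1 = 35 bp.

35 bp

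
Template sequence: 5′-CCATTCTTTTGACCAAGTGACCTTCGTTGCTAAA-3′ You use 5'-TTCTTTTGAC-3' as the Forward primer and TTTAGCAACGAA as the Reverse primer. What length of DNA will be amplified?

31 bp

Forward primer TTCTTTTGAC is found on the top strand at positions 4–13.
The reverse primer's reverse complement is TTCGTTGCTAAA, which matches the template at positions 23–34.
Product length = (reverse-primer end) − (forward-primer start) + 1 = 34 − 4 + 1 = 31 bp.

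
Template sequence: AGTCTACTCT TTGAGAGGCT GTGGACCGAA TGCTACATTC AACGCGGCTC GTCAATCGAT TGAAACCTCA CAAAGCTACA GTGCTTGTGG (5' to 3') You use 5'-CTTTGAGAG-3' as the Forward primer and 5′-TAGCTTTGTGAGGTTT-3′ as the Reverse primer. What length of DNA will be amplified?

70 bp

Forward primer CTTTGAGAG is found on the top strand at positions 9–17.
The reverse primer's reverse complement is AAACCTCACAAAGCTA, which matches the template at positions 63–78.
Amplicon spans positions 9–78: 70 bp.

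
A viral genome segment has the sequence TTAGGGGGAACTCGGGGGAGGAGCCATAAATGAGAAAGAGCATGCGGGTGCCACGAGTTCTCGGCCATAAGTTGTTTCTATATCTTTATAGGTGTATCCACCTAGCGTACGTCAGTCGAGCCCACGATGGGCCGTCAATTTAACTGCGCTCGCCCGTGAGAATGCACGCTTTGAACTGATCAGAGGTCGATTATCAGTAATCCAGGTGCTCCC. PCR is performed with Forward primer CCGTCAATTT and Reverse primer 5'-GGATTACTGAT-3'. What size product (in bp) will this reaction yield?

72 bp

Forward primer CCGTCAATTT is found on the top strand at positions 132–141.
Reverse complement of the reverse primer: ATCAGTAATCC. This occurs on the top strand at positions 193–203.
Product length = (reverse-primer end) − (forward-primer start) + 1 = 203 − 132 + 1 = 72 bp.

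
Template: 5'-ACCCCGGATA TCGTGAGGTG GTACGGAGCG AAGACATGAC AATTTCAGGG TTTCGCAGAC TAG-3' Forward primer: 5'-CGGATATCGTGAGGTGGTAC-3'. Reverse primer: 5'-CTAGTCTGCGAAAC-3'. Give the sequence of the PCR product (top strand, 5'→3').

Forward primer CGGATATCGTGAGGTGGTAC is found on the top strand at positions 5–24.
The reverse primer's reverse complement is GTTTCGCAGACTAG, which matches the template at positions 50–63.
The product is the template from position 5 through 63 (59 bp).

5'-CGGATATCGTGAGGTGGTACGGAGCGAAGACATGACAATTTCAGGGTTTCGCAGACTAG-3'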